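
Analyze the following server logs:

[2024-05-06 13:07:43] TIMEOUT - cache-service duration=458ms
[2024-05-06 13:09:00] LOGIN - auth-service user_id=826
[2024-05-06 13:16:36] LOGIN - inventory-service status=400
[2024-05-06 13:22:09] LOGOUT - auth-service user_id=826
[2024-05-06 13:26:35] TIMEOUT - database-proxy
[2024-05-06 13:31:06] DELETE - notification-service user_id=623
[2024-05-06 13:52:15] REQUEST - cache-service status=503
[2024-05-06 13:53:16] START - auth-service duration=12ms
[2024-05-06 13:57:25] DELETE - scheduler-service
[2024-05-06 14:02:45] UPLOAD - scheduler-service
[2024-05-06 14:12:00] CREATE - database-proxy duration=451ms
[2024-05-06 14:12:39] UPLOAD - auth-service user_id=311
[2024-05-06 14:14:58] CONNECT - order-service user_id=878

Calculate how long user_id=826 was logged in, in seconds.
789

To calculate session duration:

1. Find LOGIN event for user_id=826: 2024-05-06 13:09:00
2. Find LOGOUT event for user_id=826: 2024-05-06 13:22:09
3. Session duration: 2024-05-06 13:22:09 - 2024-05-06 13:09:00 = 789 seconds (13 minutes)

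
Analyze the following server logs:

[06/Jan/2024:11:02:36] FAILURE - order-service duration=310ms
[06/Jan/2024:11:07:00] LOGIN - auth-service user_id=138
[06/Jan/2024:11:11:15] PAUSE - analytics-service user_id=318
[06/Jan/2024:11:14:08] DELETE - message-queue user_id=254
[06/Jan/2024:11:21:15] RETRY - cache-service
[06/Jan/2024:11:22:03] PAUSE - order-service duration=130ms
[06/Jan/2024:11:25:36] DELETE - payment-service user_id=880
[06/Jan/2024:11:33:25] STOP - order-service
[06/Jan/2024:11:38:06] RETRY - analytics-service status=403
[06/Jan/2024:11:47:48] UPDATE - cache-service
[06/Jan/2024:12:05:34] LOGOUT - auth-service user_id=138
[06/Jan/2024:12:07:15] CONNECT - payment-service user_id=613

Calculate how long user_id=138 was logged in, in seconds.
3514

To calculate session duration:

1. Find LOGIN event for user_id=138: 06/Jan/2024:11:07:00
2. Find LOGOUT event for user_id=138: 06/Jan/2024:12:05:34
3. Session duration: 06/Jan/2024:12:05:34 - 06/Jan/2024:11:07:00 = 3514 seconds (58 minutes)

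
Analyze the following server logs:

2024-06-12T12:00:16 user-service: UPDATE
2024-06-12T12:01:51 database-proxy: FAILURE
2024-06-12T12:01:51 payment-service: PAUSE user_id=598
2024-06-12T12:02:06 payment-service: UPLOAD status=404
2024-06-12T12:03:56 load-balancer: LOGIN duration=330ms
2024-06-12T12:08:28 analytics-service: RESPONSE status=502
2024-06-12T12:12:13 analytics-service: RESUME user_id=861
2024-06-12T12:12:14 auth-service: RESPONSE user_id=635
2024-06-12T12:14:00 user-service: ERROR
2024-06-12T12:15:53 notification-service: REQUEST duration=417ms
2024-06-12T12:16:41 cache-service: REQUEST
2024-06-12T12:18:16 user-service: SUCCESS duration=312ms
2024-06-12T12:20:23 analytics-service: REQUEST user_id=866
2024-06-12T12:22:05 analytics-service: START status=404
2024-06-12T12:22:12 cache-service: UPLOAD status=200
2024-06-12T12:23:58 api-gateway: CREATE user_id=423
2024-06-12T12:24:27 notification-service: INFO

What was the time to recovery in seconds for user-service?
256

To calculate recovery time:

1. Find ERROR event for user-service: 2024-06-12T12:14:00
2. Find next SUCCESS event for user-service: 2024-06-12T12:18:16
3. Recovery time: 2024-06-12T12:18:16 - 2024-06-12T12:14:00 = 256 seconds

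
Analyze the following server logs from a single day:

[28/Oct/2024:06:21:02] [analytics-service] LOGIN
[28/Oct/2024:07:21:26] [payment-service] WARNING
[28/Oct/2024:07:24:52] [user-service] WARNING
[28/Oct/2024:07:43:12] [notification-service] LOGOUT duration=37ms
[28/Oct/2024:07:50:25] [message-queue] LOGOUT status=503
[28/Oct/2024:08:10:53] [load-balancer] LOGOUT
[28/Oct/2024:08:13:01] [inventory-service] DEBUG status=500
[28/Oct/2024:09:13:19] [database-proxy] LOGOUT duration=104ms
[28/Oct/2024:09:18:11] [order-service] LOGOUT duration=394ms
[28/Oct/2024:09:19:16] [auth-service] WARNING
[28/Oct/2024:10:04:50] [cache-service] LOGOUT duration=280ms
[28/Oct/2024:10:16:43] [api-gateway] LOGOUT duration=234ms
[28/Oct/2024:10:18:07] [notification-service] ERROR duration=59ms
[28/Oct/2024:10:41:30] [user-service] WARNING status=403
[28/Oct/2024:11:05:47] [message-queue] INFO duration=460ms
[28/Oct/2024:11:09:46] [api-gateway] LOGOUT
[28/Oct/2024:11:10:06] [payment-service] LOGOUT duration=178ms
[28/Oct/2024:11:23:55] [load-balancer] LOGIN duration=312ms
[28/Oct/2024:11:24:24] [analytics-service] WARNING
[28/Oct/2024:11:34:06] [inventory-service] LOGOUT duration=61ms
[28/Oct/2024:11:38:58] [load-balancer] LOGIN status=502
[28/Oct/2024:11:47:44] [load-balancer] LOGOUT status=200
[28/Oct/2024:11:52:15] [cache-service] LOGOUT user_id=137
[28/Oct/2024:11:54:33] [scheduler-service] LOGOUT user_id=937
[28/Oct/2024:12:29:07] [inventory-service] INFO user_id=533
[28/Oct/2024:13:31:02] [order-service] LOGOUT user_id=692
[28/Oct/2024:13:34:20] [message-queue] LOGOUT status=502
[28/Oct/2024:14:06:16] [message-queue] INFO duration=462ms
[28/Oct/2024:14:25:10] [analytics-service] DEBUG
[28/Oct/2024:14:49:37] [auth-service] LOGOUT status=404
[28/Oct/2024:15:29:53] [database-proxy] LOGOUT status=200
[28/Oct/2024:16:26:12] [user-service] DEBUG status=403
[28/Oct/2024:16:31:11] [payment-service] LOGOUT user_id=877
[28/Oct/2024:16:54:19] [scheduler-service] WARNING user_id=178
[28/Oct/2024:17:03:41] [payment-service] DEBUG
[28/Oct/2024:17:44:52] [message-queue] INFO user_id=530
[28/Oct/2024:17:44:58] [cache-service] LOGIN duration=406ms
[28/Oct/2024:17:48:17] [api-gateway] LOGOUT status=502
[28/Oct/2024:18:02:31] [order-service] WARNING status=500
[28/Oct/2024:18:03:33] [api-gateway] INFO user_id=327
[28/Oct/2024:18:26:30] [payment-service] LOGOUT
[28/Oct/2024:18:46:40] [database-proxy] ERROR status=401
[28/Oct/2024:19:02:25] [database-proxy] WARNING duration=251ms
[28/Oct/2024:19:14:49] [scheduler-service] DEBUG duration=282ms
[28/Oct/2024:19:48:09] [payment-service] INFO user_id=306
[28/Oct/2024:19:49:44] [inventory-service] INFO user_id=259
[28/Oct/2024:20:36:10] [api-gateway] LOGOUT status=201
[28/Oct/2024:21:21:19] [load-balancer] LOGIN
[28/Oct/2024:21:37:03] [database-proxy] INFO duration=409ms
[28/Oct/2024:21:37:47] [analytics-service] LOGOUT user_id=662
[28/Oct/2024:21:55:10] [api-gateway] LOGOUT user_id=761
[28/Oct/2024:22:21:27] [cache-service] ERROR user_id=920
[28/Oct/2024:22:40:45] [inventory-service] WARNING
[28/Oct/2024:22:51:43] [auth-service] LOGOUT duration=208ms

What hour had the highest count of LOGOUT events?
11

To find the peak hour:

1. Group all LOGOUT events by hour
2. Count events in each hour
3. Find hour with maximum count
4. Peak hour: 11 (with 6 events)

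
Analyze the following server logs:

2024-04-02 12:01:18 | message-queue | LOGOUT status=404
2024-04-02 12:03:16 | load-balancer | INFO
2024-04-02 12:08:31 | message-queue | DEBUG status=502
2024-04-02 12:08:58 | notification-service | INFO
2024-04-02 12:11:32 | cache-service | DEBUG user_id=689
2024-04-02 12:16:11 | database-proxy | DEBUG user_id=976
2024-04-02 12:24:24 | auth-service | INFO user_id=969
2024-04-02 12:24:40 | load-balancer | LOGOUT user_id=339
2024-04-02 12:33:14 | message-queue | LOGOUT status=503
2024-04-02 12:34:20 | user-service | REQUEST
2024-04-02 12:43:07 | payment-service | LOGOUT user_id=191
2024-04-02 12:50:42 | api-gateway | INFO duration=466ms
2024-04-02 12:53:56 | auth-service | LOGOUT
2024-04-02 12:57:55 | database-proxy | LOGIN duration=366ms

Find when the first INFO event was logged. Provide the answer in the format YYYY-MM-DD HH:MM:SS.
2024-04-02 12:03:16

To find the first event:

1. Filter for all INFO events
2. Sort by timestamp
3. Select the first one
4. Timestamp: 2024-04-02 12:03:16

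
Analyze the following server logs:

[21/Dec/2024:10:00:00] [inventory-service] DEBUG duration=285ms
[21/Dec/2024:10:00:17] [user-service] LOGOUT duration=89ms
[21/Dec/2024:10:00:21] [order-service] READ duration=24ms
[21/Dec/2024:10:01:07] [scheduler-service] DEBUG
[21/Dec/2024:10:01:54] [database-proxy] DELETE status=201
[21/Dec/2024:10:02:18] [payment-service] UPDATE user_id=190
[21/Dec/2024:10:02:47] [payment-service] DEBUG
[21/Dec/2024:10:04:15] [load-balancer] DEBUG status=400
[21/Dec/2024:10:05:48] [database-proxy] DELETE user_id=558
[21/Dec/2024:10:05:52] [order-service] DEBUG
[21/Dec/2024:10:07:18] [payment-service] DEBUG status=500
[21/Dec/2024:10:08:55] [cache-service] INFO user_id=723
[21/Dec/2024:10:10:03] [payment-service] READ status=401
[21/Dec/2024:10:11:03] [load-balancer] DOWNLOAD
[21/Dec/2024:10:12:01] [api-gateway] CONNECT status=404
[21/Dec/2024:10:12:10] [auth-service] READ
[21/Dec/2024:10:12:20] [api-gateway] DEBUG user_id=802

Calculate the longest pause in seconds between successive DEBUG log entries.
302

To find the longest gap:

1. Extract all DEBUG events in chronological order
2. Calculate time differences between consecutive events
3. Find the maximum difference
4. Longest gap: 302 seconds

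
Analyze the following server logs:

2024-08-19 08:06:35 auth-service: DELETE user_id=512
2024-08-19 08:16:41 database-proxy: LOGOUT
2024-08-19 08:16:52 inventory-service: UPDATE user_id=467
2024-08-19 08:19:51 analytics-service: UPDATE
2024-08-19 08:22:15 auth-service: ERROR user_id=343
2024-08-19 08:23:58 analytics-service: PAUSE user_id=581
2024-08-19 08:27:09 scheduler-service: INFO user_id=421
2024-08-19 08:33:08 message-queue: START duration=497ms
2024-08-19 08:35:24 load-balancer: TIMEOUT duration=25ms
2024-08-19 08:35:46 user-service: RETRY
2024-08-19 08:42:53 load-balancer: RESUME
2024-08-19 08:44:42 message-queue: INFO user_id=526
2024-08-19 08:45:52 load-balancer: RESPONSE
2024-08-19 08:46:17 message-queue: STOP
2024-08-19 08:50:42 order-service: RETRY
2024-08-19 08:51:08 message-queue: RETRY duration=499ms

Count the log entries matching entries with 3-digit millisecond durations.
2

To find matching entries:

1. Pattern to match: entries with 3-digit millisecond durations
2. Scan each log entry for the pattern
3. Count matches: 2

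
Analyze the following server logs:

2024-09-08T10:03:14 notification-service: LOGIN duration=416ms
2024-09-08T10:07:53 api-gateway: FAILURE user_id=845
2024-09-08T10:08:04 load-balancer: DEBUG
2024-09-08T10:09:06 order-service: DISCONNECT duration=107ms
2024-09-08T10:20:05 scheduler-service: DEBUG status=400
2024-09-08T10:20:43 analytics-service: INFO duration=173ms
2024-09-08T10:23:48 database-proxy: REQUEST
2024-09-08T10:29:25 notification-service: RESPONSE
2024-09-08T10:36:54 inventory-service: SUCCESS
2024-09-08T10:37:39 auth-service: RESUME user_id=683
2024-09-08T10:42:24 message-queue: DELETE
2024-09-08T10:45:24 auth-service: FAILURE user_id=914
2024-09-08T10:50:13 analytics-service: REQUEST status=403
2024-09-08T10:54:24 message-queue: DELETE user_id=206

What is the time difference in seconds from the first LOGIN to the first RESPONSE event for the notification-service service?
1571

To find the time between events:

1. Locate the first LOGIN event for notification-service: 2024-09-08T10:03:14
2. Locate the first RESPONSE event for notification-service: 2024-09-08T10:29:25
3. Calculate the difference: 2024-09-08T10:29:25 - 2024-09-08T10:03:14 = 1571 seconds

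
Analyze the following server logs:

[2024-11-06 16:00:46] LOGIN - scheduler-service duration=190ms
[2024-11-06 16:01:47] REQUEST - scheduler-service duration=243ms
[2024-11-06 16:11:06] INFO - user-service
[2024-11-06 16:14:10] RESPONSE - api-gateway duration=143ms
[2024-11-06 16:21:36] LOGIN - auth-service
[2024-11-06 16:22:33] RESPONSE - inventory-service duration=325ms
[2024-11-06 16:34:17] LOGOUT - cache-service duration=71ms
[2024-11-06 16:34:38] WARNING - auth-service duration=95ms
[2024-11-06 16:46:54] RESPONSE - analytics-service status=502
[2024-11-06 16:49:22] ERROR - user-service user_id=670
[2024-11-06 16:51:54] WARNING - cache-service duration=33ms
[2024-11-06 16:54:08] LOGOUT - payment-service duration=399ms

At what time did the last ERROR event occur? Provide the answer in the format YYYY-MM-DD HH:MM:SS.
2024-11-06 16:49:22

To find the last event:

1. Filter for all ERROR events
2. Sort by timestamp
3. Select the last one
4. Timestamp: 2024-11-06 16:49:22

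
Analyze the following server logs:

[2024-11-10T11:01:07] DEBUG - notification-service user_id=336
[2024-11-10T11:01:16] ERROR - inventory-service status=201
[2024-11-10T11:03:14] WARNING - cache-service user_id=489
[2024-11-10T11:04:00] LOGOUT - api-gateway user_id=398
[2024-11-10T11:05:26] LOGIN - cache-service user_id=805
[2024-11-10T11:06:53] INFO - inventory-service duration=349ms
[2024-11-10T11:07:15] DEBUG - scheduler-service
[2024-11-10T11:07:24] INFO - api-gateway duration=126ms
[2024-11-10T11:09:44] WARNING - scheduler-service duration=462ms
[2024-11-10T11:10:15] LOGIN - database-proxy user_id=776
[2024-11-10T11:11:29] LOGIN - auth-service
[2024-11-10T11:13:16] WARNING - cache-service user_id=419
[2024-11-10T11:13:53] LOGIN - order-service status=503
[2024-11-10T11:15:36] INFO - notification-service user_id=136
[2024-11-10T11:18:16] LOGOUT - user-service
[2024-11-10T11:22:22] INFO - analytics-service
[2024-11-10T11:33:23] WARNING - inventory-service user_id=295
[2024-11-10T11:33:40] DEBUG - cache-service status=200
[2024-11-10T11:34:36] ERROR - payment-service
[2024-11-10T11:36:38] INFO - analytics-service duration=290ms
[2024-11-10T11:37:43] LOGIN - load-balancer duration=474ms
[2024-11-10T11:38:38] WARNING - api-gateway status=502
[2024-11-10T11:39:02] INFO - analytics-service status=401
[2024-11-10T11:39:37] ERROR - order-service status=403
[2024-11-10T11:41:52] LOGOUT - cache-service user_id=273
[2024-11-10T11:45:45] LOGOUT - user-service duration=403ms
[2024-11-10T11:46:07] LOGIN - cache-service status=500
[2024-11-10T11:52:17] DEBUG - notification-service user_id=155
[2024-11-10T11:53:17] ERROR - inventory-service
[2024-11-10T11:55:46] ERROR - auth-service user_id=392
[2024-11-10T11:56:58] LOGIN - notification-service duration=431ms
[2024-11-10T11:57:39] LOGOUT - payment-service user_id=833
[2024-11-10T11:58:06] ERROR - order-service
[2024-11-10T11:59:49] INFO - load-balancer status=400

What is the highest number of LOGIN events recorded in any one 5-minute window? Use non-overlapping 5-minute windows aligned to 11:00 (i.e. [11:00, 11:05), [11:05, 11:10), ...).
3

To find the burst window:

1. Divide the log period into non-overlapping 5-minute windows starting at 11:00
2. Count LOGIN events in each window
3. Find the window with maximum count
4. Maximum events in a window: 3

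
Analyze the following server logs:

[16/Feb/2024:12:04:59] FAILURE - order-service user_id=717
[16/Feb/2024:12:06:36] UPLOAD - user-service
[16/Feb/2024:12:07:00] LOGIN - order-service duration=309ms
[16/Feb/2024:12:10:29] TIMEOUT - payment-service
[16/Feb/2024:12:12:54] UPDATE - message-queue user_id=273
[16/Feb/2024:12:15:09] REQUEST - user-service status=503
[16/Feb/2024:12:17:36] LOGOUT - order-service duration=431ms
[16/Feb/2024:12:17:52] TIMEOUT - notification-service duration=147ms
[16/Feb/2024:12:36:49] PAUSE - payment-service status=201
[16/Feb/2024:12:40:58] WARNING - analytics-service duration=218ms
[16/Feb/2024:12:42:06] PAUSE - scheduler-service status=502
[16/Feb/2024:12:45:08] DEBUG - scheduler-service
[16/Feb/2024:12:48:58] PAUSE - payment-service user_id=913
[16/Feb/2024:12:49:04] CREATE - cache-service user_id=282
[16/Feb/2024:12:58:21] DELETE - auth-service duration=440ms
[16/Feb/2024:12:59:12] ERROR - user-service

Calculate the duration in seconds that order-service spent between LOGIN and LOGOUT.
636

To calculate state duration:

1. Find LOGIN event for order-service: 16/Feb/2024:12:07:00
2. Find LOGOUT event for order-service: 16/Feb/2024:12:17:36
3. Calculate duration: 16/Feb/2024:12:17:36 - 16/Feb/2024:12:07:00 = 636 seconds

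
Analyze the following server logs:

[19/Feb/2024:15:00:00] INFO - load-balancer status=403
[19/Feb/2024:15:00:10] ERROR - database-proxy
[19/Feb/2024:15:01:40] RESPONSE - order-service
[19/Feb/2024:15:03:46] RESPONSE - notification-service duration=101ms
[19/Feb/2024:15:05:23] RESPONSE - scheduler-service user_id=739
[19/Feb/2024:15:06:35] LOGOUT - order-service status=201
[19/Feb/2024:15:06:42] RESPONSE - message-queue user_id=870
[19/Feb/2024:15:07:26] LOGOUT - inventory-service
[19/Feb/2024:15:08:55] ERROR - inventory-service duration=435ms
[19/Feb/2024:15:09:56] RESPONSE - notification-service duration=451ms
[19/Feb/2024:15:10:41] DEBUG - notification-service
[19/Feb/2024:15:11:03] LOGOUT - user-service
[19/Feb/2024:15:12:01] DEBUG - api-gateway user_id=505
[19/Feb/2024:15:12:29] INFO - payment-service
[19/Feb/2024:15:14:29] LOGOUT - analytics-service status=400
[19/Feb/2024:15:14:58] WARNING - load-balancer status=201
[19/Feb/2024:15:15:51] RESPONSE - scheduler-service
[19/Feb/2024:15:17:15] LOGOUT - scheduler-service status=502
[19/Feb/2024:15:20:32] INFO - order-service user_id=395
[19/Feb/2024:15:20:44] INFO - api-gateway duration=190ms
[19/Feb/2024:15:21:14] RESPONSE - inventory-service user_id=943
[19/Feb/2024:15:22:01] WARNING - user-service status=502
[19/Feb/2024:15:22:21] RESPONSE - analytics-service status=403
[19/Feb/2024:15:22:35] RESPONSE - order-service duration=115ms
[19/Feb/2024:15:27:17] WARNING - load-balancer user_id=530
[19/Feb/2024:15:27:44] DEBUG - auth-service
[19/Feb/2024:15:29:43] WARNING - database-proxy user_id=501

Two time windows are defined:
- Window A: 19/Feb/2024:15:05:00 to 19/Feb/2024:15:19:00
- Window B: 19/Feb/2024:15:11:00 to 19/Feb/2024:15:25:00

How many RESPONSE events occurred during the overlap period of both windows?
1

To find overlap events:

1. Window A: 19/Feb/2024:15:05:00 to 19/Feb/2024:15:19:00
2. Window B: 19/Feb/2024:15:11:00 to 19/Feb/2024:15:25:00
3. Overlap period: 19/Feb/2024:15:11:00 to 19/Feb/2024:15:19:00
4. Count RESPONSE events in overlap: 1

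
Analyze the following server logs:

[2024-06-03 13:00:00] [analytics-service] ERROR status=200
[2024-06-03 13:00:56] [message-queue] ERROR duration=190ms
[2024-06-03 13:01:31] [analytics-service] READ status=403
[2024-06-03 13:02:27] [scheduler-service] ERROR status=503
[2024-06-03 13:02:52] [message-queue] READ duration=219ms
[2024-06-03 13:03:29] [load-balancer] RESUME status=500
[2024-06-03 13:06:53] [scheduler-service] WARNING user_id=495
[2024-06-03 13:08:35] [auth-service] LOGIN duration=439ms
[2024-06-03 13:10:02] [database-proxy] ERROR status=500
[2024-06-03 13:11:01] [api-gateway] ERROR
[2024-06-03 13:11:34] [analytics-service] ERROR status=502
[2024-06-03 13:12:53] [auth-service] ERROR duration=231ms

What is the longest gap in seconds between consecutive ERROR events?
455

To find the longest gap:

1. Extract all ERROR events in chronological order
2. Calculate time differences between consecutive events
3. Find the maximum difference
4. Longest gap: 455 seconds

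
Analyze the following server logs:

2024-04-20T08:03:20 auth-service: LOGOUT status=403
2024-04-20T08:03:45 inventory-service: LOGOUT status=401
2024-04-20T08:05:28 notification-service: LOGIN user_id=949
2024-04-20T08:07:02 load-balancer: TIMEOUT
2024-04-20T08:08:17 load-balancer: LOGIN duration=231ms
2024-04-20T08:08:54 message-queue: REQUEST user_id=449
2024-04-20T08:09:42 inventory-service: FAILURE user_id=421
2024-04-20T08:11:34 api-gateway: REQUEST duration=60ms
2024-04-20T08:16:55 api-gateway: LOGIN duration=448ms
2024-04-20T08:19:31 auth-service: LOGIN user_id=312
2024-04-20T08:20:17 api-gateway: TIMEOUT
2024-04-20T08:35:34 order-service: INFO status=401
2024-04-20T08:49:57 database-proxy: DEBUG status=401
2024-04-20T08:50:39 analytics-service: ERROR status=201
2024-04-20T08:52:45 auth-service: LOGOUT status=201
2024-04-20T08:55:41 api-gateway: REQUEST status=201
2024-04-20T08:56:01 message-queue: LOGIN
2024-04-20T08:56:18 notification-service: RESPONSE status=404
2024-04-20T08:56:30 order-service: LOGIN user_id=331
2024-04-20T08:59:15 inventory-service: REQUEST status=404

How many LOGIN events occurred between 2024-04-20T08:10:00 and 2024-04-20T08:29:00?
2

To count events in the time window:

1. Window boundaries: 2024-04-20T08:10:00 to 2024-04-20T08:29:00
2. Filter for LOGIN events within this window
3. Count matching events: 2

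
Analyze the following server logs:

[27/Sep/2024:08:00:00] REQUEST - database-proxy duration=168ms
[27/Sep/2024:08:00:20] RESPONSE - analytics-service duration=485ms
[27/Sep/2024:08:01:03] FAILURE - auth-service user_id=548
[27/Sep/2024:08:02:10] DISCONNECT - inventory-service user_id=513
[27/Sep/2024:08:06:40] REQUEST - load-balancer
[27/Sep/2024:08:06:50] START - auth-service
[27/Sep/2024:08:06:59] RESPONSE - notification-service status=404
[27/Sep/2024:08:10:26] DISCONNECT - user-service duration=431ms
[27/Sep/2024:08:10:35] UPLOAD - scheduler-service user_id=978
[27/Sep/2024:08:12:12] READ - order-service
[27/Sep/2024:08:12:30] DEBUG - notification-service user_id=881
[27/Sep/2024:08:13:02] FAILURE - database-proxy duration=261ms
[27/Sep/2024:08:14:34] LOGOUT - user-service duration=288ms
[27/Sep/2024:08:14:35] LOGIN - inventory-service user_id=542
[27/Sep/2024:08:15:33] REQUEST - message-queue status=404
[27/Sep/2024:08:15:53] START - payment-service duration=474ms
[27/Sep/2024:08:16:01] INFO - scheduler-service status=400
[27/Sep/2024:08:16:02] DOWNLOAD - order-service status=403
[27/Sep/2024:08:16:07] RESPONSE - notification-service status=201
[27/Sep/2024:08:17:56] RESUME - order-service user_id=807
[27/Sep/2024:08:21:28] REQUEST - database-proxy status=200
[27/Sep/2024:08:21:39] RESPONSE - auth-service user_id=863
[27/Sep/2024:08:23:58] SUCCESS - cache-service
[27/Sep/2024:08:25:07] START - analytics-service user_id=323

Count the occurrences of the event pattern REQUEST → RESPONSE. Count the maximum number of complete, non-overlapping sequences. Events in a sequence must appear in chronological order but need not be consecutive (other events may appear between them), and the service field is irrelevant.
4

To count sequences:

1. Look for pattern: REQUEST → RESPONSE
2. Greedily scan the log in chronological order, matching each sequence element in turn (ignoring service)
3. Each time the full pattern completes, increment the count and restart matching from the next event
4. Complete non-overlapping sequences found: 4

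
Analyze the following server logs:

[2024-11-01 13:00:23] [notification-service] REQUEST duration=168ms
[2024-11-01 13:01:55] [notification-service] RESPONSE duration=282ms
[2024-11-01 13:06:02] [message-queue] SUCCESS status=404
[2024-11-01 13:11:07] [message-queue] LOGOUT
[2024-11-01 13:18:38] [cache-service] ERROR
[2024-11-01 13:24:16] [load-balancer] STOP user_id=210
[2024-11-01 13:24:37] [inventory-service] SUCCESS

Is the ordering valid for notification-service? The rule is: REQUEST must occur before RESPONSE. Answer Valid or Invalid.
Valid

To validate ordering:

1. Required order: REQUEST → RESPONSE
2. Rule: REQUEST must occur before RESPONSE
3. Check actual order of events for notification-service
4. Result: Valid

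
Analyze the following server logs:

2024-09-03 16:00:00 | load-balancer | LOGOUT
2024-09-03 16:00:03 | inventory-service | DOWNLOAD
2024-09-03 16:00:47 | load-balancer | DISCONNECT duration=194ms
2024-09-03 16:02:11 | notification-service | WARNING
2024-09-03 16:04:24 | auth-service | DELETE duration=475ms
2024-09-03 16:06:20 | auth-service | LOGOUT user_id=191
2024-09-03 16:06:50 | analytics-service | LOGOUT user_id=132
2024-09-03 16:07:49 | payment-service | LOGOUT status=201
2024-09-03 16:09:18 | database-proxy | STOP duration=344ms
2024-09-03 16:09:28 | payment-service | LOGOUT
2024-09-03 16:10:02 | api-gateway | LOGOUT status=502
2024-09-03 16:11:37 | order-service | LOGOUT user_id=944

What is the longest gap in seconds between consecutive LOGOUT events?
380

To find the longest gap:

1. Extract all LOGOUT events in chronological order
2. Calculate time differences between consecutive events
3. Find the maximum difference
4. Longest gap: 380 seconds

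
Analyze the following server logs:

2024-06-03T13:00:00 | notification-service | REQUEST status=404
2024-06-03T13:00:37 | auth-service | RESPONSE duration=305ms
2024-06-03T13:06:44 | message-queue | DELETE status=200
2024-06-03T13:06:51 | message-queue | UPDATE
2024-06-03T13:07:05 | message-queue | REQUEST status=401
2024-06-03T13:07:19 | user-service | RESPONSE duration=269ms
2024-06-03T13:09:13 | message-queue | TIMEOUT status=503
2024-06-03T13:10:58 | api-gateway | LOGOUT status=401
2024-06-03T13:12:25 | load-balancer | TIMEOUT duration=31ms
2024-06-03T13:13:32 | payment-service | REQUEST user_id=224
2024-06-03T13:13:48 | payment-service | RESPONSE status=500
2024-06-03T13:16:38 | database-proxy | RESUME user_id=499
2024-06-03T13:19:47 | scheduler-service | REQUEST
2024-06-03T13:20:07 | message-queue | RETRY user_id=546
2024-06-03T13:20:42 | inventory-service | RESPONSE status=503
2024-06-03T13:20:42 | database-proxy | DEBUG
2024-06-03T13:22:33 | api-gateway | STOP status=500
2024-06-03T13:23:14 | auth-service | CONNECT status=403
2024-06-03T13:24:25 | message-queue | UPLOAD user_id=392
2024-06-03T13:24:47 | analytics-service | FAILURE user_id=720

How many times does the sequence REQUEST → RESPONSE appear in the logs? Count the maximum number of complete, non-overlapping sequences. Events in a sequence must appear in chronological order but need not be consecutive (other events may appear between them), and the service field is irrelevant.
4

To count sequences:

1. Look for pattern: REQUEST → RESPONSE
2. Greedily scan the log in chronological order, matching each sequence element in turn (ignoring service)
3. Each time the full pattern completes, increment the count and restart matching from the next event
4. Complete non-overlapping sequences found: 4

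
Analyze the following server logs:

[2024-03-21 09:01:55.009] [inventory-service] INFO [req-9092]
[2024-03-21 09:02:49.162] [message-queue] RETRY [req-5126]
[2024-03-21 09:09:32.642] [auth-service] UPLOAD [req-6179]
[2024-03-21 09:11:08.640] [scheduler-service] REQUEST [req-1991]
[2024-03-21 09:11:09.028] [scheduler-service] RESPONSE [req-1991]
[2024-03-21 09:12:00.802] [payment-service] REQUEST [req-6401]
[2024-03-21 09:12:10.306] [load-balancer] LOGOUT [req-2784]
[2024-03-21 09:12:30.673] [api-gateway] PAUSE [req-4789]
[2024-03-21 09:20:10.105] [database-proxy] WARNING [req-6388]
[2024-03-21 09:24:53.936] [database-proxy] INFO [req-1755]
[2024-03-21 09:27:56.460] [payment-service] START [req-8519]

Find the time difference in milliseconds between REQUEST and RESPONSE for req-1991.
388

To calculate latency:

1. Find REQUEST with id req-1991: 2024-03-21 09:11:08.640
2. Find RESPONSE with id req-1991: 2024-03-21 09:11:09.028
3. Latency: 2024-03-21 09:11:09.028 - 2024-03-21 09:11:08.640 = 388ms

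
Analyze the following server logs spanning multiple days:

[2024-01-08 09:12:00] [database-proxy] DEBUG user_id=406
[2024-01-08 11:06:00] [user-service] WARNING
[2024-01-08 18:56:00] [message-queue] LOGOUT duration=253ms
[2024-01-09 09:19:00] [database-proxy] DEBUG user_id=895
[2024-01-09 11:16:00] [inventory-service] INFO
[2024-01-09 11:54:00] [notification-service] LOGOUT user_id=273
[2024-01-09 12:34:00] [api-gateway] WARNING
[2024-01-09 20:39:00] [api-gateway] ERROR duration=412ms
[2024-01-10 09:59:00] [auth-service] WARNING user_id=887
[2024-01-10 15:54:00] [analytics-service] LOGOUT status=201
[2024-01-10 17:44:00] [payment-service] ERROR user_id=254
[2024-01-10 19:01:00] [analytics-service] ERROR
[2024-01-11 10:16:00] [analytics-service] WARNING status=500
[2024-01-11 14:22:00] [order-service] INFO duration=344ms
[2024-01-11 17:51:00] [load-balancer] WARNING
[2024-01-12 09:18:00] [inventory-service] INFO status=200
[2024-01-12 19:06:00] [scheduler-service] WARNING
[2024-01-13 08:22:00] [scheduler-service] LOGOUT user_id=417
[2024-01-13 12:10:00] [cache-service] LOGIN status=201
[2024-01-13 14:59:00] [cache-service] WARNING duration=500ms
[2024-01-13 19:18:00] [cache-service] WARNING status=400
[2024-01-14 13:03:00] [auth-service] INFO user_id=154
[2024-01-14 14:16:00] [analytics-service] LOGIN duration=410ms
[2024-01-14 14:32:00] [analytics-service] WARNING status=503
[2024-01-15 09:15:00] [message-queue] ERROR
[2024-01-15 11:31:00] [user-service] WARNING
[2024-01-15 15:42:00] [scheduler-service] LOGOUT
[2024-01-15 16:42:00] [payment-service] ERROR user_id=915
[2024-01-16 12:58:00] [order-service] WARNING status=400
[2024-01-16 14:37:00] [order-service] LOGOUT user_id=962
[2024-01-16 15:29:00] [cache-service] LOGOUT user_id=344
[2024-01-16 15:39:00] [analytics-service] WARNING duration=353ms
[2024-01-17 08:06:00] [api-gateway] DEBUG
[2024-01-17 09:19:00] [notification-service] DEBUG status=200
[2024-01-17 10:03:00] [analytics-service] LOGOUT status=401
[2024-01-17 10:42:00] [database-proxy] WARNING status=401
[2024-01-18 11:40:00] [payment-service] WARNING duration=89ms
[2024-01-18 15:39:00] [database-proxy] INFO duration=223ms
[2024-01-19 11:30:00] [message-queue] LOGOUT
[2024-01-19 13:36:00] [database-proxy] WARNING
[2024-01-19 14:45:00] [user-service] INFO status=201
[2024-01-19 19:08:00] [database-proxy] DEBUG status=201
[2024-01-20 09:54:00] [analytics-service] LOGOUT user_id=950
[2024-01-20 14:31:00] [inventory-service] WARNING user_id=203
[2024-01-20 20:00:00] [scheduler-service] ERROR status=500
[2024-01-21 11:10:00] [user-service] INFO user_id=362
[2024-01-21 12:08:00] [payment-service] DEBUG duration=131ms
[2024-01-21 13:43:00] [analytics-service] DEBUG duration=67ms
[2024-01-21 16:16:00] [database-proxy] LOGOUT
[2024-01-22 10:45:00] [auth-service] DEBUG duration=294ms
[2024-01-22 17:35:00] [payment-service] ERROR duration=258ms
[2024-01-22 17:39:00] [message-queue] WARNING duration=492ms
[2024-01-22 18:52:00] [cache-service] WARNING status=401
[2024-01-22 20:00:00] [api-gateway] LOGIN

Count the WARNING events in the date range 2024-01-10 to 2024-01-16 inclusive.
10

To filter by date range:

1. Date range: 2024-01-10 through 2024-01-16, both dates inclusive
2. Filter for WARNING events whose date falls in this range
3. Count matching events: 10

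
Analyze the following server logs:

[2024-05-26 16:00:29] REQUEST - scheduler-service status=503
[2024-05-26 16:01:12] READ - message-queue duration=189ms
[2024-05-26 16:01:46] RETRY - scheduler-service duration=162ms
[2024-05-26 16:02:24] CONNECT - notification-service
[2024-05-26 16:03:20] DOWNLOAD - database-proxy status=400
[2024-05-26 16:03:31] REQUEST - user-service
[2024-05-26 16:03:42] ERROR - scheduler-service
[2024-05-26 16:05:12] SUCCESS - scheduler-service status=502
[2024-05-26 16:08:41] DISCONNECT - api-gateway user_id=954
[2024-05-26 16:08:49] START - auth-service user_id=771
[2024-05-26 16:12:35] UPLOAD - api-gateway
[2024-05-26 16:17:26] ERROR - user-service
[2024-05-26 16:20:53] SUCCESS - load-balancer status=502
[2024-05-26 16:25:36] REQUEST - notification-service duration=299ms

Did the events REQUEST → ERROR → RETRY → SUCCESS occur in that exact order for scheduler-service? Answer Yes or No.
No

To verify sequence order:

1. Find all events in sequence REQUEST → ERROR → RETRY → SUCCESS for scheduler-service
2. Extract their timestamps
3. Check if timestamps are in ascending order
4. Result: No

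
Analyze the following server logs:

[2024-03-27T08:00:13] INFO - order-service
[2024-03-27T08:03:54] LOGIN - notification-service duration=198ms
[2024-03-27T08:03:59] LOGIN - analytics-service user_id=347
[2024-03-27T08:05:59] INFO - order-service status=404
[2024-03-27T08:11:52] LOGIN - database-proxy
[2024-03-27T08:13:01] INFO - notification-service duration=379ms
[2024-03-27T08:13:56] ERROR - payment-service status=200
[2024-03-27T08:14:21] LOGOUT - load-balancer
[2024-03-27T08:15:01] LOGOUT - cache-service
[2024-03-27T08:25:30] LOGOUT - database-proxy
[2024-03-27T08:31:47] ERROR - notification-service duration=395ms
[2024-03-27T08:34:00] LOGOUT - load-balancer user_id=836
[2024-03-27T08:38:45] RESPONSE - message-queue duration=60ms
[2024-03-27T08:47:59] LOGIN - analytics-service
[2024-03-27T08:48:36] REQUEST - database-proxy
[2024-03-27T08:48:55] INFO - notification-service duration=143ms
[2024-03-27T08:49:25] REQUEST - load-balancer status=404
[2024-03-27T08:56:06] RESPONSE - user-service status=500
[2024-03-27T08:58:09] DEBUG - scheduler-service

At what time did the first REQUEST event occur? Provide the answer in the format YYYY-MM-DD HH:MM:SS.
2024-03-27 08:48:36

To find the first event:

1. Filter for all REQUEST events
2. Sort by timestamp
3. Select the first one
4. Timestamp: 2024-03-27 08:48:36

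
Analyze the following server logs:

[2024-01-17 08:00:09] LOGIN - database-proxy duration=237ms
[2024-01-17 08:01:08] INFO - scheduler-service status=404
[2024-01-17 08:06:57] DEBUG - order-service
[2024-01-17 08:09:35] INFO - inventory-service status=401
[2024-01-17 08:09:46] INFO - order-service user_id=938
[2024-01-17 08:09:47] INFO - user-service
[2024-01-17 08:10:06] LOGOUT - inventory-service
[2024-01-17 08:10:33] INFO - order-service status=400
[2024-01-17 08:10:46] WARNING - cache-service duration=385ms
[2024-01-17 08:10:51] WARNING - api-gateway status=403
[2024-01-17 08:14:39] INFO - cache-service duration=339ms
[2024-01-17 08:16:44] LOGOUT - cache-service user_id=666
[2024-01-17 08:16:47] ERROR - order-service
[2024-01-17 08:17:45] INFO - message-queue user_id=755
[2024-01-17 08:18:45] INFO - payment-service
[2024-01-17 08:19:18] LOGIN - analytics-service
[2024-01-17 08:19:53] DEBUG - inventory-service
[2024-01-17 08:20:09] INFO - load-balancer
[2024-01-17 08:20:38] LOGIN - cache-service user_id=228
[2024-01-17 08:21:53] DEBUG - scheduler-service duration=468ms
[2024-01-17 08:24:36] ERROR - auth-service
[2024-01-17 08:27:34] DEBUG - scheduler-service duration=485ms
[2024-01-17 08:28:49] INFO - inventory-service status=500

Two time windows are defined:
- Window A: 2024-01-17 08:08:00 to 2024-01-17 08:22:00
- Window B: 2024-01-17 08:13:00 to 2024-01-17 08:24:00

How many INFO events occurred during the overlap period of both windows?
4

To find overlap events:

1. Window A: 2024-01-17 08:08:00 to 2024-01-17 08:22:00
2. Window B: 2024-01-17 08:13:00 to 2024-01-17 08:24:00
3. Overlap period: 2024-01-17 08:13:00 to 2024-01-17 08:22:00
4. Count INFO events in overlap: 4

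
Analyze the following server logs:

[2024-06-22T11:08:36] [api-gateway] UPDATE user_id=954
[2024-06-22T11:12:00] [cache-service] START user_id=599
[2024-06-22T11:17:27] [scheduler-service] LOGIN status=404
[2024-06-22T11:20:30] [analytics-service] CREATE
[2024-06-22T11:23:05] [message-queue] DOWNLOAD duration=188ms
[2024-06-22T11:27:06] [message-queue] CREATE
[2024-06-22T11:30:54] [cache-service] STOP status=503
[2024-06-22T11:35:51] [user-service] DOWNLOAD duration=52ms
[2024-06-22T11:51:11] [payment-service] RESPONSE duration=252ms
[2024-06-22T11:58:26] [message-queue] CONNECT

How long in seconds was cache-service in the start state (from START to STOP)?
1134

To calculate state duration:

1. Find START event for cache-service: 2024-06-22T11:12:00
2. Find STOP event for cache-service: 2024-06-22T11:30:54
3. Calculate duration: 2024-06-22T11:30:54 - 2024-06-22T11:12:00 = 1134 seconds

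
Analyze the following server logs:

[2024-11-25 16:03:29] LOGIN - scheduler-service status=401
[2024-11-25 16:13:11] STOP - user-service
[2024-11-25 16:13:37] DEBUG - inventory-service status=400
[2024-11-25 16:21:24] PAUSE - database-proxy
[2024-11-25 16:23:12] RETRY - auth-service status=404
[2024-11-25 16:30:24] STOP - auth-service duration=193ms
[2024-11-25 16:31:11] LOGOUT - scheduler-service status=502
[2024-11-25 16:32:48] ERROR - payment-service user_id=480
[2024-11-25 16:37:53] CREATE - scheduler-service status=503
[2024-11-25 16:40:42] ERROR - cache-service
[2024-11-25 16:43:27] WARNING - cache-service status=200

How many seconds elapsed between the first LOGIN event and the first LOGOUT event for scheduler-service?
1662

To find the time between events:

1. Locate the first LOGIN event for scheduler-service: 2024-11-25 16:03:29
2. Locate the first LOGOUT event for scheduler-service: 2024-11-25 16:31:11
3. Calculate the difference: 2024-11-25 16:31:11 - 2024-11-25 16:03:29 = 1662 seconds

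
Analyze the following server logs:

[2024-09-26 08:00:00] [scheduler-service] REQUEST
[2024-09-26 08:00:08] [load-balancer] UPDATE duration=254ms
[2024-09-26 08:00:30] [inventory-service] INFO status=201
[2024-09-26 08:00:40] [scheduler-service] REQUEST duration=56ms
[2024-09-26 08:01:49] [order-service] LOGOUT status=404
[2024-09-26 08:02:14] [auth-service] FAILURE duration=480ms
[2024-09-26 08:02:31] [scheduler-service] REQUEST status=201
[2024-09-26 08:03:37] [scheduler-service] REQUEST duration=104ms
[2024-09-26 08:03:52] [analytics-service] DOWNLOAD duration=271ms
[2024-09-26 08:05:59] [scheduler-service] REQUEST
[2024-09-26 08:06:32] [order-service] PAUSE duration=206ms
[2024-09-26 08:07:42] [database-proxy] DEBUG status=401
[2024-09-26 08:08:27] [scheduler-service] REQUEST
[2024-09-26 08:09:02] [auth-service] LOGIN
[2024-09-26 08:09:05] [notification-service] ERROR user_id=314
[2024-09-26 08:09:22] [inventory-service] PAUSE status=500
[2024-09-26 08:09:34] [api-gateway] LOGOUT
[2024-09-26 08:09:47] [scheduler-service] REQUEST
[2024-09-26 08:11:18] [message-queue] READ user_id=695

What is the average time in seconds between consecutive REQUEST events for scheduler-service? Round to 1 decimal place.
97.8

To calculate average interval:

1. Find all REQUEST events for scheduler-service in order
2. Calculate time gaps between consecutive events
3. Compute mean of gaps: 587 / 6 = 97.8 seconds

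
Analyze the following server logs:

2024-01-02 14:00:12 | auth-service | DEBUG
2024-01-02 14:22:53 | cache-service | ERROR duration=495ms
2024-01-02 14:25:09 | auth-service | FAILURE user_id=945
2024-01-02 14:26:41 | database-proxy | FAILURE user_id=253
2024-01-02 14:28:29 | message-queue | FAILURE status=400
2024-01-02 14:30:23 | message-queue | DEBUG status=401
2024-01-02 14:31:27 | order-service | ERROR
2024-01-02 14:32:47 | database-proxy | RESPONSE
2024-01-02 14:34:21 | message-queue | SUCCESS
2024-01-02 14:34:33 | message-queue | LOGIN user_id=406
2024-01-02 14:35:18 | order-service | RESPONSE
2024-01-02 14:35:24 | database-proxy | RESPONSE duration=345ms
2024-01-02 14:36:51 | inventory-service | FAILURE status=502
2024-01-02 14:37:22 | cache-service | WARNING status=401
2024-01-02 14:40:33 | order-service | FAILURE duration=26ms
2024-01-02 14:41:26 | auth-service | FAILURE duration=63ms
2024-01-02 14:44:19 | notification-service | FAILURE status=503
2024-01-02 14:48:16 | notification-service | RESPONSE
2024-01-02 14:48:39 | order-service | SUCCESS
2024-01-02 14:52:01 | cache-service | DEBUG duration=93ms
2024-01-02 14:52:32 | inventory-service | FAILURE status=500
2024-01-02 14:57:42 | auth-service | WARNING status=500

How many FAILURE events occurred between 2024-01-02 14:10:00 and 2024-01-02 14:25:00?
0

To count events in the time window:

1. Window boundaries: 2024-01-02 14:10:00 to 2024-01-02 14:25:00
2. Filter for FAILURE events within this window
3. Count matching events: 0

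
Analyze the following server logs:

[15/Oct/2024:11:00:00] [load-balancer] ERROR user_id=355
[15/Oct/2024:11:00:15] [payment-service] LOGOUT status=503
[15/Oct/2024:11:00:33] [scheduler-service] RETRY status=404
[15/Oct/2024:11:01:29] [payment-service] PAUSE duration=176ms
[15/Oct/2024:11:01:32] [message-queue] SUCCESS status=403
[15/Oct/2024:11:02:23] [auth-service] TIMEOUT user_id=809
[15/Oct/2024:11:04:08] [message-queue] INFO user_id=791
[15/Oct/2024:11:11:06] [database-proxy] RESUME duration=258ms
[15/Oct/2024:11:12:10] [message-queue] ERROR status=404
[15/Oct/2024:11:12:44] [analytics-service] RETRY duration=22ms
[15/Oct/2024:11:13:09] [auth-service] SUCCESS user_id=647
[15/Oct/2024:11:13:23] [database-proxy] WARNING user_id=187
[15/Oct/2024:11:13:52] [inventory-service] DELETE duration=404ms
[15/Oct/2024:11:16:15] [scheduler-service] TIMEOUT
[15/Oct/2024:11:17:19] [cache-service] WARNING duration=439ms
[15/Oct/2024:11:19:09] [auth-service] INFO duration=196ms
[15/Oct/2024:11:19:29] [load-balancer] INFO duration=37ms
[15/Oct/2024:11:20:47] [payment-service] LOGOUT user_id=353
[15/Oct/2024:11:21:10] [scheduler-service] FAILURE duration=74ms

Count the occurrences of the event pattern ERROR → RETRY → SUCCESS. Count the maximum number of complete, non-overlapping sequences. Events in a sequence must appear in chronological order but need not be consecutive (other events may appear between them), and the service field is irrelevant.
2

To count sequences:

1. Look for pattern: ERROR → RETRY → SUCCESS
2. Greedily scan the log in chronological order, matching each sequence element in turn (ignoring service)
3. Each time the full pattern completes, increment the count and restart matching from the next event
4. Complete non-overlapping sequences found: 2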